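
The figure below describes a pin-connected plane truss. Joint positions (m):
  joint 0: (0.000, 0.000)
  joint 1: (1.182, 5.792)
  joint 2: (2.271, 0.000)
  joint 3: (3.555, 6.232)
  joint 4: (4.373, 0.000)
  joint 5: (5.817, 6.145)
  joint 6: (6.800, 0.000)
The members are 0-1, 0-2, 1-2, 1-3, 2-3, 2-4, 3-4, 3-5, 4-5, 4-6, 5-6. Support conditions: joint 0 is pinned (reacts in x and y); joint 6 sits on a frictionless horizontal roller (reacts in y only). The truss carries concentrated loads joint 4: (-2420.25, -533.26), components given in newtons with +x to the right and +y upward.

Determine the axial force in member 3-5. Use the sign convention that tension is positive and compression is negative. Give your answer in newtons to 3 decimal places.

-134.329

N=7 nodes, M=11 members, R=3 reactions → 2N=14, M+R=14
member 0 (0-1): L=5.9114, (cx,cy)=(0.2000,0.9798)
member 1 (0-2): L=2.2710, (cx,cy)=(1.0000,0.0000)
member 2 (1-2): L=5.8935, (cx,cy)=(0.1848,-0.9828)
member 3 (1-3): L=2.4134, (cx,cy)=(0.9832,0.1823)
member 4 (2-3): L=6.3629, (cx,cy)=(0.2018,0.9794)
member 5 (2-4): L=2.1020, (cx,cy)=(1.0000,0.0000)
member 6 (3-4): L=6.2855, (cx,cy)=(0.1301,-0.9915)
member 7 (3-5): L=2.2637, (cx,cy)=(0.9993,-0.0384)
member 8 (4-5): L=6.3124, (cx,cy)=(0.2288,0.9735)
member 9 (4-6): L=2.4270, (cx,cy)=(1.0000,0.0000)
member 10 (5-6): L=6.2231, (cx,cy)=(0.1580,-0.9874)
solve A·x = −loads:
  F[0-1] = -194.2496 N (compression)
  F[0-2] = -2381.4091 N (compression)
  F[1-2] = +180.0565 N (tension)
  F[1-3] = -73.3409 N (compression)
  F[2-3] = -180.6727 N (compression)
  F[2-4] = -2311.6795 N (compression)
  F[3-4] = +197.1663 N (tension)
  F[3-5] = -134.3294 N (compression)
  F[4-5] = +346.9710 N (tension)
  F[4-6] = +54.8582 N (tension)
  F[5-6] = -347.2933 N (compression)
  Rx@0 = +2420.2500 N
  Ry@0 = +190.3268 N
  Ry@6 = +342.9332 N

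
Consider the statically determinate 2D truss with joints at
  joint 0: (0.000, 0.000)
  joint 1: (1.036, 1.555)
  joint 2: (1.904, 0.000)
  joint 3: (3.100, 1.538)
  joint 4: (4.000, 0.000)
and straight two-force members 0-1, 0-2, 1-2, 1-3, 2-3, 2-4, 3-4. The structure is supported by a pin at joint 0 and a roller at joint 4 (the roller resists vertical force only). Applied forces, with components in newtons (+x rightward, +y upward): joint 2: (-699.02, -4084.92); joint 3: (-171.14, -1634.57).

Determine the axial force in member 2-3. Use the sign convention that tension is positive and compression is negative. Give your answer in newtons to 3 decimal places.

1880.855

N=5 nodes, M=7 members, R=3 reactions → 2N=10, M+R=10
member 0 (0-1): L=1.8685, (cx,cy)=(0.5545,0.8322)
member 1 (0-2): L=1.9040, (cx,cy)=(1.0000,0.0000)
member 2 (1-2): L=1.7809, (cx,cy)=(0.4874,-0.8732)
member 3 (1-3): L=2.0641, (cx,cy)=(1.0000,-0.0082)
member 4 (2-3): L=1.9483, (cx,cy)=(0.6139,0.7894)
member 5 (2-4): L=2.0960, (cx,cy)=(1.0000,0.0000)
member 6 (3-4): L=1.7820, (cx,cy)=(0.5051,-0.8631)
solve A·x = −loads:
  F[0-1] = -3093.0467 N (compression)
  F[0-2] = +844.7895 N (tension)
  F[1-2] = +2977.8197 N (tension)
  F[1-3] = -3166.4641 N (compression)
  F[2-3] = +1880.8548 N (tension)
  F[2-4] = +1840.6172 N (tension)
  F[3-4] = -3644.3762 N (compression)
  Rx@0 = +870.1600 N
  Ry@0 = +2574.0797 N
  Ry@4 = +3145.4103 N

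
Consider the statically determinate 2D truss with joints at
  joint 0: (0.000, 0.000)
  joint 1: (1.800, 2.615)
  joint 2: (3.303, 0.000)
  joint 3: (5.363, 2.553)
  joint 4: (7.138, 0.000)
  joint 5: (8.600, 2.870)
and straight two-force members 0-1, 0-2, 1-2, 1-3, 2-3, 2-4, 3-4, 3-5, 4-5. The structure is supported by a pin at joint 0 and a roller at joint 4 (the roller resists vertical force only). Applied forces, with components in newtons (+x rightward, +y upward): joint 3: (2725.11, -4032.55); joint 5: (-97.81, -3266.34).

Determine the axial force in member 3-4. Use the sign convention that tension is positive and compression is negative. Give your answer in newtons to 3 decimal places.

N=6 nodes, M=9 members, R=3 reactions → 2N=12, M+R=12
member 0 (0-1): L=3.1746, (cx,cy)=(0.5670,0.8237)
member 1 (0-2): L=3.3030, (cx,cy)=(1.0000,0.0000)
member 2 (1-2): L=3.0162, (cx,cy)=(0.4983,-0.8670)
member 3 (1-3): L=3.5635, (cx,cy)=(0.9998,-0.0174)
member 4 (2-3): L=3.2805, (cx,cy)=(0.6280,0.7782)
member 5 (2-4): L=3.8350, (cx,cy)=(1.0000,0.0000)
member 6 (3-4): L=3.1094, (cx,cy)=(0.5708,-0.8211)
member 7 (3-5): L=3.2525, (cx,cy)=(0.9952,0.0975)
member 8 (4-5): L=3.2209, (cx,cy)=(0.4539,0.8910)
solve A·x = −loads:
  F[0-1] = +730.3253 N (tension)
  F[0-2] = +2213.2080 N (tension)
  F[1-2] = -709.2763 N (compression)
  F[1-3] = +767.6515 N (tension)
  F[2-3] = +790.1621 N (tension)
  F[2-4] = +1363.5738 N (tension)
  F[3-4] = -5447.5139 N (compression)
  F[3-5] = +1656.2023 N (tension)
  F[4-5] = -3846.8817 N (compression)
  Rx@0 = -2627.3000 N
  Ry@0 = -601.5836 N
  Ry@4 = +7900.4736 N

-5447.514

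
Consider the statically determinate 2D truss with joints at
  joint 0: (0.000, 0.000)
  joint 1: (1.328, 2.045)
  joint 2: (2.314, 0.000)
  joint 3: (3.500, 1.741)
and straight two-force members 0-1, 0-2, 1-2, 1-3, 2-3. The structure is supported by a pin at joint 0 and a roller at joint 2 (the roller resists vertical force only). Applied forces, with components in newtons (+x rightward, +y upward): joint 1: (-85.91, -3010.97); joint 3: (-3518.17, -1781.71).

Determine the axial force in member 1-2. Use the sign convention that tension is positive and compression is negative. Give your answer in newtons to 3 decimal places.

417.644

N=4 nodes, M=5 members, R=3 reactions → 2N=8, M+R=8
member 0 (0-1): L=2.4384, (cx,cy)=(0.5446,0.8387)
member 1 (0-2): L=2.3140, (cx,cy)=(1.0000,0.0000)
member 2 (1-2): L=2.2703, (cx,cy)=(0.4343,-0.9008)
member 3 (1-3): L=2.1932, (cx,cy)=(0.9903,-0.1386)
member 4 (2-3): L=2.1066, (cx,cy)=(0.5630,0.8265)
solve A·x = −loads:
  F[0-1] = -3687.6008 N (compression)
  F[0-2] = -1595.7097 N (compression)
  F[1-2] = +417.6444 N (tension)
  F[1-3] = -2124.3525 N (compression)
  F[2-3] = -2512.1304 N (compression)
  Rx@0 = +3604.0800 N
  Ry@0 = +3092.7089 N
  Ry@2 = +1699.9711 N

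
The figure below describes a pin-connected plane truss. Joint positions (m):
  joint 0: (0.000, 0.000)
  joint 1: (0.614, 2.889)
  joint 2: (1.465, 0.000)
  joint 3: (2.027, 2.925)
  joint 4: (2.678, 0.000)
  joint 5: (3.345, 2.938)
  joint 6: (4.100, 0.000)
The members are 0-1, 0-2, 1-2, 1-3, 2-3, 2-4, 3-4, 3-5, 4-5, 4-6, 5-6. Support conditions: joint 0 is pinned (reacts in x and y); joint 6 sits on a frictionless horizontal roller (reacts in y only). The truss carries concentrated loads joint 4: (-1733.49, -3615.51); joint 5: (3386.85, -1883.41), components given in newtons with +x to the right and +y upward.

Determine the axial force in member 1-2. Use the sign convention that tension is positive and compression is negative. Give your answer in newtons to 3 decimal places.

N=7 nodes, M=11 members, R=3 reactions → 2N=14, M+R=14
member 0 (0-1): L=2.9535, (cx,cy)=(0.2079,0.9782)
member 1 (0-2): L=1.4650, (cx,cy)=(1.0000,0.0000)
member 2 (1-2): L=3.0117, (cx,cy)=(0.2826,-0.9592)
member 3 (1-3): L=1.4135, (cx,cy)=(0.9997,0.0255)
member 4 (2-3): L=2.9785, (cx,cy)=(0.1887,0.9820)
member 5 (2-4): L=1.2130, (cx,cy)=(1.0000,0.0000)
member 6 (3-4): L=2.9966, (cx,cy)=(0.2172,-0.9761)
member 7 (3-5): L=1.3181, (cx,cy)=(1.0000,0.0099)
member 8 (4-5): L=3.0128, (cx,cy)=(0.2214,0.9752)
member 9 (4-6): L=1.4220, (cx,cy)=(1.0000,0.0000)
member 10 (5-6): L=3.0335, (cx,cy)=(0.2489,-0.9685)
solve A·x = −loads:
  F[0-1] = +844.6322 N (tension)
  F[0-2] = +1477.7719 N (tension)
  F[1-2] = -850.2327 N (compression)
  F[1-3] = +415.9664 N (tension)
  F[2-3] = +830.5028 N (tension)
  F[2-4] = +1080.8247 N (tension)
  F[3-4] = -838.7678 N (compression)
  F[3-5] = +754.7930 N (tension)
  F[4-5] = +4547.0807 N (tension)
  F[4-6] = +1625.4085 N (tension)
  F[5-6] = -6530.6076 N (compression)
  Rx@0 = -1653.3600 N
  Ry@0 = -826.1794 N
  Ry@6 = +6325.0994 N

-850.233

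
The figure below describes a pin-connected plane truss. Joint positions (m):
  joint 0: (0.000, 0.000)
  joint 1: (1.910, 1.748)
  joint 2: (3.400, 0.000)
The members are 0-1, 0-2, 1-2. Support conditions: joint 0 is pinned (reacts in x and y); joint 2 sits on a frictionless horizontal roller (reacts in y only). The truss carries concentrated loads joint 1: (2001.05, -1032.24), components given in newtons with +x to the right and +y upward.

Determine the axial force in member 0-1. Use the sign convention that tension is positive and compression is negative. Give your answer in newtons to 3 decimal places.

N=3 nodes, M=3 members, R=3 reactions → 2N=6, M+R=6
member 0 (0-1): L=2.5891, (cx,cy)=(0.7377,0.6751)
member 1 (0-2): L=3.4000, (cx,cy)=(1.0000,0.0000)
member 2 (1-2): L=2.2969, (cx,cy)=(0.6487,-0.7610)
solve A·x = −loads:
  F[0-1] = +853.7783 N (tension)
  F[0-2] = +1371.2186 N (tension)
  F[1-2] = -2113.7642 N (compression)
  Rx@0 = -2001.0500 N
  Ry@0 = -576.4111 N
  Ry@2 = +1608.6511 N

853.778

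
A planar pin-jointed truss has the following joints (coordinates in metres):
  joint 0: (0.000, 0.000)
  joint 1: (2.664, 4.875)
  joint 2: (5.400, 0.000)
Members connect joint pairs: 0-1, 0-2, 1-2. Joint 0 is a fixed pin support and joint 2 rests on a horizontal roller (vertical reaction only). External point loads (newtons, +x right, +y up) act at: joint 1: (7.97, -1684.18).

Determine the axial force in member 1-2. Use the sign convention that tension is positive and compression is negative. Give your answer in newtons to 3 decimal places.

N=3 nodes, M=3 members, R=3 reactions → 2N=6, M+R=6
member 0 (0-1): L=5.5554, (cx,cy)=(0.4795,0.8775)
member 1 (0-2): L=5.4000, (cx,cy)=(1.0000,0.0000)
member 2 (1-2): L=5.5903, (cx,cy)=(0.4894,-0.8720)
solve A·x = −loads:
  F[0-1] = -964.2162 N (compression)
  F[0-2] = +470.3435 N (tension)
  F[1-2] = -961.0219 N (compression)
  Rx@0 = -7.9700 N
  Ry@0 = +846.1227 N
  Ry@2 = +838.0573 N

-961.022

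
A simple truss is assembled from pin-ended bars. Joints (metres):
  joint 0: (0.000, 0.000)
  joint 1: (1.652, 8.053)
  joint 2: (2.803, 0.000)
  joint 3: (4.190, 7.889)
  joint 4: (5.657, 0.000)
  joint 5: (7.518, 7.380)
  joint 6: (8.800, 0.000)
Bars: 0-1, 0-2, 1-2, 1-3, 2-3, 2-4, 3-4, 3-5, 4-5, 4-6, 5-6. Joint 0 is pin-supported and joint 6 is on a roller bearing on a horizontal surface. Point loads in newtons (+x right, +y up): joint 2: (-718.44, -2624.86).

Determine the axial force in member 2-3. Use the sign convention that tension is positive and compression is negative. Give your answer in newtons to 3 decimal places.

807.671

N=7 nodes, M=11 members, R=3 reactions → 2N=14, M+R=14
member 0 (0-1): L=8.2207, (cx,cy)=(0.2010,0.9796)
member 1 (0-2): L=2.8030, (cx,cy)=(1.0000,0.0000)
member 2 (1-2): L=8.1348, (cx,cy)=(0.1415,-0.9899)
member 3 (1-3): L=2.5433, (cx,cy)=(0.9979,-0.0645)
member 4 (2-3): L=8.0100, (cx,cy)=(0.1732,0.9849)
member 5 (2-4): L=2.8540, (cx,cy)=(1.0000,0.0000)
member 6 (3-4): L=8.0242, (cx,cy)=(0.1828,-0.9831)
member 7 (3-5): L=3.3667, (cx,cy)=(0.9885,-0.1512)
member 8 (4-5): L=7.6110, (cx,cy)=(0.2445,0.9696)
member 9 (4-6): L=3.1430, (cx,cy)=(1.0000,0.0000)
member 10 (5-6): L=7.4905, (cx,cy)=(0.1711,-0.9852)
solve A·x = −loads:
  F[0-1] = -1826.0331 N (compression)
  F[0-2] = -351.4875 N (compression)
  F[1-2] = +1847.9811 N (tension)
  F[1-3] = -629.7343 N (compression)
  F[2-3] = +807.6709 N (tension)
  F[2-4] = +488.5686 N (tension)
  F[3-4] = -797.0747 N (compression)
  F[3-5] = -346.8333 N (compression)
  F[4-5] = +808.1724 N (tension)
  F[4-6] = +145.2373 N (tension)
  F[5-6] = -848.5986 N (compression)
  Rx@0 = +718.4400 N
  Ry@0 = +1788.7824 N
  Ry@6 = +836.0776 N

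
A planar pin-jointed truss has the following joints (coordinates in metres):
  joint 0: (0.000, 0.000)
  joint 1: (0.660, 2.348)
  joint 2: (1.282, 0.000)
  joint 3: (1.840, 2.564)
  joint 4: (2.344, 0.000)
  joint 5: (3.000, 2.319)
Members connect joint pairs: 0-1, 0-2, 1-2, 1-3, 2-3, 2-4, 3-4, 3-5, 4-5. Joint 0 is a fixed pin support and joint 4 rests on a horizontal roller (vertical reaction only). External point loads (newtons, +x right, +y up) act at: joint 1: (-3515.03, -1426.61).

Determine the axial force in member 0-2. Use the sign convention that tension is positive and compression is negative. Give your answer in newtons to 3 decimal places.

N=6 nodes, M=9 members, R=3 reactions → 2N=12, M+R=12
member 0 (0-1): L=2.4390, (cx,cy)=(0.2706,0.9627)
member 1 (0-2): L=1.2820, (cx,cy)=(1.0000,0.0000)
member 2 (1-2): L=2.4290, (cx,cy)=(0.2561,-0.9667)
member 3 (1-3): L=1.1996, (cx,cy)=(0.9837,0.1801)
member 4 (2-3): L=2.6240, (cx,cy)=(0.2127,0.9771)
member 5 (2-4): L=1.0620, (cx,cy)=(1.0000,0.0000)
member 6 (3-4): L=2.6131, (cx,cy)=(0.1929,-0.9812)
member 7 (3-5): L=1.1856, (cx,cy)=(0.9784,-0.2066)
member 8 (4-5): L=2.4100, (cx,cy)=(0.2722,0.9622)
solve A·x = −loads:
  F[0-1] = -4722.1256 N (compression)
  F[0-2] = -2237.2082 N (compression)
  F[1-2] = +3481.7465 N (tension)
  F[1-3] = +1367.9834 N (tension)
  F[2-3] = -3444.4361 N (compression)
  F[2-4] = -613.1616 N (compression)
  F[3-4] = +3179.0306 N (tension)
  F[3-5] = -0.0000 N (tension)
  F[4-5] = +0.0000 N (tension)
  Rx@0 = +3515.0300 N
  Ry@0 = +4545.9478 N
  Ry@4 = -3119.3378 N

-2237.208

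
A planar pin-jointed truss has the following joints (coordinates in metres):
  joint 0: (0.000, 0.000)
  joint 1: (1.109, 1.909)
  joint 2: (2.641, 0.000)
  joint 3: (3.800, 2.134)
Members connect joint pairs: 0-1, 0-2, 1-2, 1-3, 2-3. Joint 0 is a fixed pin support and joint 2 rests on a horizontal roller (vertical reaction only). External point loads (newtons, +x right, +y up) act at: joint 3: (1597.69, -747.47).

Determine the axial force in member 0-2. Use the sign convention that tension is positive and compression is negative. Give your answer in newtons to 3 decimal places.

N=4 nodes, M=5 members, R=3 reactions → 2N=8, M+R=8
member 0 (0-1): L=2.2078, (cx,cy)=(0.5023,0.8647)
member 1 (0-2): L=2.6410, (cx,cy)=(1.0000,0.0000)
member 2 (1-2): L=2.4477, (cx,cy)=(0.6259,-0.7799)
member 3 (1-3): L=2.7004, (cx,cy)=(0.9965,0.0833)
member 4 (2-3): L=2.4284, (cx,cy)=(0.4773,0.8788)
solve A·x = −loads:
  F[0-1] = +1872.3707 N (tension)
  F[0-2] = +657.1584 N (tension)
  F[1-2] = -1850.8576 N (compression)
  F[1-3] = +2106.2891 N (tension)
  F[2-3] = -1050.3085 N (compression)
  Rx@0 = -1597.6900 N
  Ry@0 = -1619.0035 N
  Ry@2 = +2366.4735 N

657.158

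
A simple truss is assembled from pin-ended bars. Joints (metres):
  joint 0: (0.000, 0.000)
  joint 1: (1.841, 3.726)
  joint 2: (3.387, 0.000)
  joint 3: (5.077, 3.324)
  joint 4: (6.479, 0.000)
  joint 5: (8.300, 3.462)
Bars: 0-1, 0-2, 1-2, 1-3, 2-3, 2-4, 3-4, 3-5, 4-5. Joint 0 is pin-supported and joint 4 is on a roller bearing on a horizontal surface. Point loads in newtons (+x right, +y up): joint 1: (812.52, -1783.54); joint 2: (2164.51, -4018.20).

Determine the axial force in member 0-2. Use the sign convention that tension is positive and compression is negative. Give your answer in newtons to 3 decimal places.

4324.478

N=6 nodes, M=9 members, R=3 reactions → 2N=12, M+R=12
member 0 (0-1): L=4.1560, (cx,cy)=(0.4430,0.8965)
member 1 (0-2): L=3.3870, (cx,cy)=(1.0000,0.0000)
member 2 (1-2): L=4.0340, (cx,cy)=(0.3832,-0.9236)
member 3 (1-3): L=3.2609, (cx,cy)=(0.9924,-0.1233)
member 4 (2-3): L=3.7290, (cx,cy)=(0.4532,0.8914)
member 5 (2-4): L=3.0920, (cx,cy)=(1.0000,0.0000)
member 6 (3-4): L=3.6076, (cx,cy)=(0.3886,-0.9214)
member 7 (3-5): L=3.2260, (cx,cy)=(0.9991,0.0428)
member 8 (4-5): L=3.9117, (cx,cy)=(0.4655,0.8850)
solve A·x = −loads:
  F[0-1] = -3041.8240 N (compression)
  F[0-2] = +4324.4782 N (tension)
  F[1-2] = +1383.3722 N (tension)
  F[1-3] = -2710.8127 N (compression)
  F[2-3] = +3074.3105 N (tension)
  F[2-4] = +1296.8245 N (tension)
  F[3-4] = -3336.9391 N (compression)
  F[3-5] = -0.0000 N (compression)
  F[4-5] = +0.0000 N (tension)
  Rx@0 = -2977.0300 N
  Ry@0 = +2727.1004 N
  Ry@4 = +3074.6396 N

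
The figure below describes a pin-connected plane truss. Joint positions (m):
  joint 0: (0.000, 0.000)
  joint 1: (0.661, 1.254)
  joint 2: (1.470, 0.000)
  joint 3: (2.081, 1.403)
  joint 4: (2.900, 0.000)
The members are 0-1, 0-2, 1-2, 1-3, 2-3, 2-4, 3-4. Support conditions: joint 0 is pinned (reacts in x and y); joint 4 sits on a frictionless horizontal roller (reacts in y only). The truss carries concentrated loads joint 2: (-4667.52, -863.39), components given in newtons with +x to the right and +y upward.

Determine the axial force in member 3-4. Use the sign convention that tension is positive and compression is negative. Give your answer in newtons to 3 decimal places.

-506.760

N=5 nodes, M=7 members, R=3 reactions → 2N=10, M+R=10
member 0 (0-1): L=1.4175, (cx,cy)=(0.4663,0.8846)
member 1 (0-2): L=1.4700, (cx,cy)=(1.0000,0.0000)
member 2 (1-2): L=1.4923, (cx,cy)=(0.5421,-0.8403)
member 3 (1-3): L=1.4278, (cx,cy)=(0.9945,0.1044)
member 4 (2-3): L=1.5303, (cx,cy)=(0.3993,0.9168)
member 5 (2-4): L=1.4300, (cx,cy)=(1.0000,0.0000)
member 6 (3-4): L=1.6246, (cx,cy)=(0.5041,-0.8636)
solve A·x = −loads:
  F[0-1] = -481.2655 N (compression)
  F[0-2] = -4443.1065 N (compression)
  F[1-2] = +448.2807 N (tension)
  F[1-3] = -469.9979 N (compression)
  F[2-3] = +530.8469 N (tension)
  F[2-4] = +255.4775 N (tension)
  F[3-4] = -506.7600 N (compression)
  Rx@0 = +4667.5200 N
  Ry@0 = +425.7406 N
  Ry@4 = +437.6494 N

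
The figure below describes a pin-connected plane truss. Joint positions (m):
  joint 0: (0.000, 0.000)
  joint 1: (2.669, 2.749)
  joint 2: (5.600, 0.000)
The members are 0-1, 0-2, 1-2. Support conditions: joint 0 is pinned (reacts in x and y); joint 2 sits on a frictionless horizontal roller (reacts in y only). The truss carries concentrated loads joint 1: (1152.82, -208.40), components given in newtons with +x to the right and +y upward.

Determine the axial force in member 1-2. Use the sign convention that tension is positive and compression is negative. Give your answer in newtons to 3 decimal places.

-972.427

N=3 nodes, M=3 members, R=3 reactions → 2N=6, M+R=6
member 0 (0-1): L=3.8315, (cx,cy)=(0.6966,0.7175)
member 1 (0-2): L=5.6000, (cx,cy)=(1.0000,0.0000)
member 2 (1-2): L=4.0184, (cx,cy)=(0.7294,-0.6841)
solve A·x = −loads:
  F[0-1] = +636.7324 N (tension)
  F[0-2] = +709.2786 N (tension)
  F[1-2] = -972.4274 N (compression)
  Rx@0 = -1152.8200 N
  Ry@0 = -456.8360 N
  Ry@2 = +665.2360 N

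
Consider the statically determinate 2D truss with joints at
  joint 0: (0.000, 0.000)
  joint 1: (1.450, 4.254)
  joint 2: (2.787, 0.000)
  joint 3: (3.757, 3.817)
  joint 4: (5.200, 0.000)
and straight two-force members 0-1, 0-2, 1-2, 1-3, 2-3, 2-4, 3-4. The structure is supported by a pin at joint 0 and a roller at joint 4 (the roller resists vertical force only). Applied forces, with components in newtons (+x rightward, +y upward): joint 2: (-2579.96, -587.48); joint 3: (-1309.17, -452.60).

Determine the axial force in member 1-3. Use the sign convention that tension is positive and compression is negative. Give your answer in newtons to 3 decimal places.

N=5 nodes, M=7 members, R=3 reactions → 2N=10, M+R=10
member 0 (0-1): L=4.4943, (cx,cy)=(0.3226,0.9465)
member 1 (0-2): L=2.7870, (cx,cy)=(1.0000,0.0000)
member 2 (1-2): L=4.4592, (cx,cy)=(0.2998,-0.9540)
member 3 (1-3): L=2.3480, (cx,cy)=(0.9825,-0.1861)
member 4 (2-3): L=3.9383, (cx,cy)=(0.2463,0.9692)
member 5 (2-4): L=2.4130, (cx,cy)=(1.0000,0.0000)
member 6 (3-4): L=4.0807, (cx,cy)=(0.3536,-0.9354)
solve A·x = −loads:
  F[0-1] = -1435.9790 N (compression)
  F[0-2] = -3425.8421 N (compression)
  F[1-2] = +1612.7442 N (tension)
  F[1-3] = -963.6782 N (compression)
  F[2-3] = -981.2944 N (compression)
  F[2-4] = -120.6385 N (compression)
  F[3-4] = +341.1531 N (tension)
  Rx@0 = +3889.1300 N
  Ry@0 = +1359.1909 N
  Ry@4 = -319.1109 N

-963.678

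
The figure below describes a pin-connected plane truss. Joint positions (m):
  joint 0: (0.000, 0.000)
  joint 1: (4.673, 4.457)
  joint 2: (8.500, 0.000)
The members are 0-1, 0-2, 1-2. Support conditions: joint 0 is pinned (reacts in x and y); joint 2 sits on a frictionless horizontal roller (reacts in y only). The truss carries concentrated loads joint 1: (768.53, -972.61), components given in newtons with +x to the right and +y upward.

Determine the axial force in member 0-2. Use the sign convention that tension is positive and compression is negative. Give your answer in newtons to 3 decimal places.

N=3 nodes, M=3 members, R=3 reactions → 2N=6, M+R=6
member 0 (0-1): L=6.4577, (cx,cy)=(0.7236,0.6902)
member 1 (0-2): L=8.5000, (cx,cy)=(1.0000,0.0000)
member 2 (1-2): L=5.8746, (cx,cy)=(0.6514,-0.7587)
solve A·x = −loads:
  F[0-1] = -50.5986 N (compression)
  F[0-2] = +805.1448 N (tension)
  F[1-2] = -1235.9273 N (compression)
  Rx@0 = -768.5300 N
  Ry@0 = +34.9224 N
  Ry@2 = +937.6876 N

805.145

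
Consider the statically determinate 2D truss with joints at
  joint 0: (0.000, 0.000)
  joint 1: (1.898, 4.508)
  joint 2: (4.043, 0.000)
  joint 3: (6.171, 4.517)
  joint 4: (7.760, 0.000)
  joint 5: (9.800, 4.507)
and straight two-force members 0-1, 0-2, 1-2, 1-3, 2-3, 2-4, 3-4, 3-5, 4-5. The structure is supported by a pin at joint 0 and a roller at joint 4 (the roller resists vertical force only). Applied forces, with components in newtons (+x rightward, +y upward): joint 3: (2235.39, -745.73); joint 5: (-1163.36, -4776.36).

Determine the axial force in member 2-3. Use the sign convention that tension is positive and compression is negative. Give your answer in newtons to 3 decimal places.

1907.054

N=6 nodes, M=9 members, R=3 reactions → 2N=12, M+R=12
member 0 (0-1): L=4.8913, (cx,cy)=(0.3880,0.9216)
member 1 (0-2): L=4.0430, (cx,cy)=(1.0000,0.0000)
member 2 (1-2): L=4.9923, (cx,cy)=(0.4297,-0.9030)
member 3 (1-3): L=4.2730, (cx,cy)=(1.0000,0.0021)
member 4 (2-3): L=4.9932, (cx,cy)=(0.4262,0.9046)
member 5 (2-4): L=3.7170, (cx,cy)=(1.0000,0.0000)
member 6 (3-4): L=4.7883, (cx,cy)=(0.3318,-0.9433)
member 7 (3-5): L=3.6290, (cx,cy)=(1.0000,-0.0028)
member 8 (4-5): L=4.9472, (cx,cy)=(0.4124,0.9110)
solve A·x = −loads:
  F[0-1] = +1875.4049 N (tension)
  F[0-2] = +344.3003 N (tension)
  F[1-2] = -1910.5328 N (compression)
  F[1-3] = +1548.6154 N (tension)
  F[2-3] = +1907.0545 N (tension)
  F[2-4] = -1289.3358 N (compression)
  F[3-4] = -2625.7241 N (compression)
  F[3-5] = +997.3201 N (tension)
  F[4-5] = -5239.8370 N (compression)
  Rx@0 = -1072.0300 N
  Ry@0 = -1728.4539 N
  Ry@4 = +7250.5439 N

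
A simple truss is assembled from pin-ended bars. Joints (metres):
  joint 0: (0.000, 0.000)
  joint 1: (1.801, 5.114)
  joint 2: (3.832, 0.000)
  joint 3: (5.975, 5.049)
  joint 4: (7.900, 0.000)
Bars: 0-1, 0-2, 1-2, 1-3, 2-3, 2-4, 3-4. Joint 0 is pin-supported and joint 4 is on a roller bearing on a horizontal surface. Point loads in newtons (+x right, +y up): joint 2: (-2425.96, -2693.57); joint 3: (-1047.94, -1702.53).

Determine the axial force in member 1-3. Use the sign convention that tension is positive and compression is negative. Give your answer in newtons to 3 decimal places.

-1863.781

N=5 nodes, M=7 members, R=3 reactions → 2N=10, M+R=10
member 0 (0-1): L=5.4219, (cx,cy)=(0.3322,0.9432)
member 1 (0-2): L=3.8320, (cx,cy)=(1.0000,0.0000)
member 2 (1-2): L=5.5025, (cx,cy)=(0.3691,-0.9294)
member 3 (1-3): L=4.1745, (cx,cy)=(0.9999,-0.0156)
member 4 (2-3): L=5.4850, (cx,cy)=(0.3907,0.9205)
member 5 (2-4): L=4.0680, (cx,cy)=(1.0000,0.0000)
member 6 (3-4): L=5.4035, (cx,cy)=(0.3562,-0.9344)
solve A·x = −loads:
  F[0-1] = -2620.4202 N (compression)
  F[0-2] = -2603.4655 N (compression)
  F[1-2] = +2690.6376 N (tension)
  F[1-3] = -1863.7808 N (compression)
  F[2-3] = +209.5797 N (tension)
  F[2-4] = +733.7311 N (tension)
  F[3-4] = -2059.6003 N (compression)
  Rx@0 = +3473.9000 N
  Ry@0 = +2471.6281 N
  Ry@4 = +1924.4719 N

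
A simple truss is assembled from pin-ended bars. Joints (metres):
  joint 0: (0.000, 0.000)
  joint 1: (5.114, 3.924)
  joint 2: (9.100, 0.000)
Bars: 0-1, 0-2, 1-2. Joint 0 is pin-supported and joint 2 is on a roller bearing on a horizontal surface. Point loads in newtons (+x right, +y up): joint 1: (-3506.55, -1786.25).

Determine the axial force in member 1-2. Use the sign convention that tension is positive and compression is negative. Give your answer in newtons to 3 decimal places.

N=3 nodes, M=3 members, R=3 reactions → 2N=6, M+R=6
member 0 (0-1): L=6.4460, (cx,cy)=(0.7934,0.6088)
member 1 (0-2): L=9.1000, (cx,cy)=(1.0000,0.0000)
member 2 (1-2): L=5.5934, (cx,cy)=(0.7126,-0.7015)
solve A·x = −loads:
  F[0-1] = -3769.1490 N (compression)
  F[0-2] = -516.2520 N (compression)
  F[1-2] = +724.4347 N (tension)
  Rx@0 = +3506.5500 N
  Ry@0 = +2294.4719 N
  Ry@2 = -508.2219 N

724.435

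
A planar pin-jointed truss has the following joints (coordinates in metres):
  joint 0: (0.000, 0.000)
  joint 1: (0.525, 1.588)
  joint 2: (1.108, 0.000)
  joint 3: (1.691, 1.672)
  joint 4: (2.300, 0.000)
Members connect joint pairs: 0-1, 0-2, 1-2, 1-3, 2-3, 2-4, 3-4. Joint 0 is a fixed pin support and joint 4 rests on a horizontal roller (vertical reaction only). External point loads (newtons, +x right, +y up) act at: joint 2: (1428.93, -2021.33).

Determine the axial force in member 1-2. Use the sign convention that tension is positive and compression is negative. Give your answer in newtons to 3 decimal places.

1061.295

N=5 nodes, M=7 members, R=3 reactions → 2N=10, M+R=10
member 0 (0-1): L=1.6725, (cx,cy)=(0.3139,0.9495)
member 1 (0-2): L=1.1080, (cx,cy)=(1.0000,0.0000)
member 2 (1-2): L=1.6916, (cx,cy)=(0.3446,-0.9387)
member 3 (1-3): L=1.1690, (cx,cy)=(0.9974,0.0719)
member 4 (2-3): L=1.7707, (cx,cy)=(0.3292,0.9442)
member 5 (2-4): L=1.1920, (cx,cy)=(1.0000,0.0000)
member 6 (3-4): L=1.7795, (cx,cy)=(0.3422,-0.9396)
solve A·x = −loads:
  F[0-1] = -1103.3417 N (compression)
  F[0-2] = +1775.2635 N (tension)
  F[1-2] = +1061.2952 N (tension)
  F[1-3] = -713.9402 N (compression)
  F[2-3] = +1085.5803 N (tension)
  F[2-4] = +354.6747 N (tension)
  F[3-4] = -1036.3351 N (compression)
  Rx@0 = -1428.9300 N
  Ry@0 = +1047.5762 N
  Ry@4 = +973.7538 N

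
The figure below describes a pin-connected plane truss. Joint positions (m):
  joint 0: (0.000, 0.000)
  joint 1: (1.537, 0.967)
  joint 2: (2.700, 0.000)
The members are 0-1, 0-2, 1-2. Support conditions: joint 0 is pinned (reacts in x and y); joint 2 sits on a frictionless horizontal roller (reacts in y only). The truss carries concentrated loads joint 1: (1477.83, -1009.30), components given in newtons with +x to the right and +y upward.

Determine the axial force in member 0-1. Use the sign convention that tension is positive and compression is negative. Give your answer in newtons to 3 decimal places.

177.524

N=3 nodes, M=3 members, R=3 reactions → 2N=6, M+R=6
member 0 (0-1): L=1.8159, (cx,cy)=(0.8464,0.5325)
member 1 (0-2): L=2.7000, (cx,cy)=(1.0000,0.0000)
member 2 (1-2): L=1.5125, (cx,cy)=(0.7689,-0.6393)
solve A·x = −loads:
  F[0-1] = +177.5243 N (tension)
  F[0-2] = +1327.5705 N (tension)
  F[1-2] = -1726.5271 N (compression)
  Rx@0 = -1477.8300 N
  Ry@0 = -94.5354 N
  Ry@2 = +1103.8354 N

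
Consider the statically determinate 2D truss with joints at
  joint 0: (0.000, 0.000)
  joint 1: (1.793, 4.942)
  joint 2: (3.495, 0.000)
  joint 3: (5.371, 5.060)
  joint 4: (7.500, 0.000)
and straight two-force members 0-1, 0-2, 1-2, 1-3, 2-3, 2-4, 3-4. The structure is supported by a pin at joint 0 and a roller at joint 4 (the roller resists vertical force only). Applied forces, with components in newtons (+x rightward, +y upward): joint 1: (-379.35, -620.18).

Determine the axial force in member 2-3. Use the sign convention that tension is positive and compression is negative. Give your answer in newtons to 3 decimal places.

-111.333

N=5 nodes, M=7 members, R=3 reactions → 2N=10, M+R=10
member 0 (0-1): L=5.2572, (cx,cy)=(0.3411,0.9400)
member 1 (0-2): L=3.4950, (cx,cy)=(1.0000,0.0000)
member 2 (1-2): L=5.2269, (cx,cy)=(0.3256,-0.9455)
member 3 (1-3): L=3.5799, (cx,cy)=(0.9995,0.0330)
member 4 (2-3): L=5.3966, (cx,cy)=(0.3476,0.9376)
member 5 (2-4): L=4.0050, (cx,cy)=(1.0000,0.0000)
member 6 (3-4): L=5.4896, (cx,cy)=(0.3878,-0.9217)
solve A·x = −loads:
  F[0-1] = -767.9244 N (compression)
  F[0-2] = -117.4450 N (compression)
  F[1-2] = +110.4069 N (tension)
  F[1-3] = +81.5381 N (tension)
  F[2-3] = -111.3332 N (compression)
  F[2-4] = -42.7912 N (compression)
  F[3-4] = +110.3376 N (tension)
  Rx@0 = +379.3500 N
  Ry@0 = +721.8820 N
  Ry@4 = -101.7020 N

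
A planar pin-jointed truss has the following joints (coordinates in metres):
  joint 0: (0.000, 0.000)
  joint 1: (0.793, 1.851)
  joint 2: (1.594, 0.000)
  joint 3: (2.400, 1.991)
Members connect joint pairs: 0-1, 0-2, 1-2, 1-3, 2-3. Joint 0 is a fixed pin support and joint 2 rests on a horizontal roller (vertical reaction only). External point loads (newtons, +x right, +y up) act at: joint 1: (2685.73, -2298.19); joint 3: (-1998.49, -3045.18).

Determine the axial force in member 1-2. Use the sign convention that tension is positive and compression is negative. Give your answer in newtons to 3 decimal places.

-3677.212

N=4 nodes, M=5 members, R=3 reactions → 2N=8, M+R=8
member 0 (0-1): L=2.0137, (cx,cy)=(0.3938,0.9192)
member 1 (0-2): L=1.5940, (cx,cy)=(1.0000,0.0000)
member 2 (1-2): L=2.0169, (cx,cy)=(0.3971,-0.9178)
member 3 (1-3): L=1.6131, (cx,cy)=(0.9962,0.0868)
member 4 (2-3): L=2.1480, (cx,cy)=(0.3752,0.9269)
solve A·x = −loads:
  F[0-1] = +1095.9996 N (tension)
  F[0-2] = +255.6360 N (tension)
  F[1-2] = -3677.2117 N (compression)
  F[1-3] = -796.7343 N (compression)
  F[2-3] = -3210.6408 N (compression)
  Rx@0 = -687.2400 N
  Ry@0 = -1007.4389 N
  Ry@2 = +6350.8089 N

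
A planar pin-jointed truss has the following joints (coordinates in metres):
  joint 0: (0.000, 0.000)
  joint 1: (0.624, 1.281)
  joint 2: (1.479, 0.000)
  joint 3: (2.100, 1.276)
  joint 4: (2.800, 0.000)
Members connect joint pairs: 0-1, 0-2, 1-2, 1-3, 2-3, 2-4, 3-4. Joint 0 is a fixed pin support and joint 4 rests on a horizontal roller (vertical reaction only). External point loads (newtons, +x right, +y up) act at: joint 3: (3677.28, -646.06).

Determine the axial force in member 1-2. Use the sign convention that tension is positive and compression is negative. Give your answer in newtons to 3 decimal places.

N=5 nodes, M=7 members, R=3 reactions → 2N=10, M+R=10
member 0 (0-1): L=1.4249, (cx,cy)=(0.4379,0.8990)
member 1 (0-2): L=1.4790, (cx,cy)=(1.0000,0.0000)
member 2 (1-2): L=1.5401, (cx,cy)=(0.5551,-0.8318)
member 3 (1-3): L=1.4760, (cx,cy)=(1.0000,-0.0034)
member 4 (2-3): L=1.4191, (cx,cy)=(0.4376,0.8992)
member 5 (2-4): L=1.3210, (cx,cy)=(1.0000,0.0000)
member 6 (3-4): L=1.4554, (cx,cy)=(0.4810,-0.8767)
solve A·x = −loads:
  F[0-1] = +1684.3774 N (tension)
  F[0-2] = +2939.6477 N (tension)
  F[1-2] = -1827.7236 N (compression)
  F[1-3] = +1752.3024 N (tension)
  F[2-3] = +1690.6858 N (tension)
  F[2-4] = +1185.1362 N (tension)
  F[3-4] = -2464.0599 N (compression)
  Rx@0 = -3677.2800 N
  Ry@0 = -1514.2740 N
  Ry@4 = +2160.3340 N

-1827.724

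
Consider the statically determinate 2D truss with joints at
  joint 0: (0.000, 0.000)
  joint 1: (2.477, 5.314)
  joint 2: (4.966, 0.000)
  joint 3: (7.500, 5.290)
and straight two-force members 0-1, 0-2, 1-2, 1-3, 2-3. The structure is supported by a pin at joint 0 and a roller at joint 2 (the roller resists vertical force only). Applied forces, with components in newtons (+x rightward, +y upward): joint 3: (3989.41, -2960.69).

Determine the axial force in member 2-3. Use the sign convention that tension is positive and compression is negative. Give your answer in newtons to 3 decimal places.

N=4 nodes, M=5 members, R=3 reactions → 2N=8, M+R=8
member 0 (0-1): L=5.8629, (cx,cy)=(0.4225,0.9064)
member 1 (0-2): L=4.9660, (cx,cy)=(1.0000,0.0000)
member 2 (1-2): L=5.8680, (cx,cy)=(0.4242,-0.9056)
member 3 (1-3): L=5.0231, (cx,cy)=(1.0000,-0.0048)
member 4 (2-3): L=5.8656, (cx,cy)=(0.4320,0.9019)
solve A·x = −loads:
  F[0-1] = +6355.5080 N (tension)
  F[0-2] = +1304.3101 N (tension)
  F[1-2] = -6389.4811 N (compression)
  F[1-3] = +5395.3440 N (tension)
  F[2-3] = -3254.2559 N (compression)
  Rx@0 = -3989.4100 N
  Ry@0 = -5760.4445 N
  Ry@2 = +8721.1345 N

-3254.256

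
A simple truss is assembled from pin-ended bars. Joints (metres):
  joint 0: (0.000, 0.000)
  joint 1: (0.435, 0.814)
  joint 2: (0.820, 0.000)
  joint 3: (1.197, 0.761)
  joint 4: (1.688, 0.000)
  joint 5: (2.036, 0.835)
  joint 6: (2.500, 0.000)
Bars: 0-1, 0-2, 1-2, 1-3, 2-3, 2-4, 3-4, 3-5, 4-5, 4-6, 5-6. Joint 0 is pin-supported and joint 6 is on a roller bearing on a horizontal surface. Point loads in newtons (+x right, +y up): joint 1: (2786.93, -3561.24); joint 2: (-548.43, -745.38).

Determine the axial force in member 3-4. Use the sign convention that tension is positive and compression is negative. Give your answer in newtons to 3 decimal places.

N=7 nodes, M=11 members, R=3 reactions → 2N=14, M+R=14
member 0 (0-1): L=0.9229, (cx,cy)=(0.4713,0.8820)
member 1 (0-2): L=0.8200, (cx,cy)=(1.0000,0.0000)
member 2 (1-2): L=0.9005, (cx,cy)=(0.4276,-0.9040)
member 3 (1-3): L=0.7638, (cx,cy)=(0.9976,-0.0694)
member 4 (2-3): L=0.8493, (cx,cy)=(0.4439,0.8961)
member 5 (2-4): L=0.8680, (cx,cy)=(1.0000,0.0000)
member 6 (3-4): L=0.9057, (cx,cy)=(0.5422,-0.8403)
member 7 (3-5): L=0.8423, (cx,cy)=(0.9961,0.0879)
member 8 (4-5): L=0.9046, (cx,cy)=(0.3847,0.9230)
member 9 (4-6): L=0.8120, (cx,cy)=(1.0000,0.0000)
member 10 (5-6): L=0.9553, (cx,cy)=(0.4857,-0.8741)
solve A·x = −loads:
  F[0-1] = -2874.3337 N (compression)
  F[0-2] = +3593.2285 N (tension)
  F[1-2] = -844.2876 N (compression)
  F[1-3] = -3789.8078 N (compression)
  F[2-3] = +1683.5797 N (tension)
  F[2-4] = +3033.3100 N (tension)
  F[3-4] = -2296.0334 N (compression)
  F[3-5] = -1795.4541 N (compression)
  F[4-5] = +2090.1620 N (tension)
  F[4-6] = +984.4384 N (tension)
  F[5-6] = -2026.7118 N (compression)
  Rx@0 = -2238.5000 N
  Ry@0 = +2535.0552 N
  Ry@6 = +1771.5648 N

-2296.033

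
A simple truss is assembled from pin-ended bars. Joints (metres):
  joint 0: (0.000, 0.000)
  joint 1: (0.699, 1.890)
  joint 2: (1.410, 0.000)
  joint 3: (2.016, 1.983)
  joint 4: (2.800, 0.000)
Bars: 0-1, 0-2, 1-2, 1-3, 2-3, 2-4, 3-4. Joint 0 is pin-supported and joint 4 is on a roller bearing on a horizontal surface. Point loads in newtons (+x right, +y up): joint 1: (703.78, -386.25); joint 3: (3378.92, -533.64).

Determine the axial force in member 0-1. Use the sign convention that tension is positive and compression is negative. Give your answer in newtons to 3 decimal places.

N=5 nodes, M=7 members, R=3 reactions → 2N=10, M+R=10
member 0 (0-1): L=2.0151, (cx,cy)=(0.3469,0.9379)
member 1 (0-2): L=1.4100, (cx,cy)=(1.0000,0.0000)
member 2 (1-2): L=2.0193, (cx,cy)=(0.3521,-0.9360)
member 3 (1-3): L=1.3203, (cx,cy)=(0.9975,0.0704)
member 4 (2-3): L=2.0735, (cx,cy)=(0.2923,0.9563)
member 5 (2-4): L=1.3900, (cx,cy)=(1.0000,0.0000)
member 6 (3-4): L=2.1324, (cx,cy)=(0.3677,-0.9300)
solve A·x = −loads:
  F[0-1] = +2589.5934 N (tension)
  F[0-2] = +3184.4272 N (tension)
  F[1-2] = -2915.5356 N (compression)
  F[1-3] = +1224.0938 N (tension)
  F[2-3] = +2853.4105 N (tension)
  F[2-4] = +1323.9424 N (tension)
  F[3-4] = -3600.9152 N (compression)
  Rx@0 = -4082.7000 N
  Ry@0 = -2428.8063 N
  Ry@4 = +3348.6963 N

2589.593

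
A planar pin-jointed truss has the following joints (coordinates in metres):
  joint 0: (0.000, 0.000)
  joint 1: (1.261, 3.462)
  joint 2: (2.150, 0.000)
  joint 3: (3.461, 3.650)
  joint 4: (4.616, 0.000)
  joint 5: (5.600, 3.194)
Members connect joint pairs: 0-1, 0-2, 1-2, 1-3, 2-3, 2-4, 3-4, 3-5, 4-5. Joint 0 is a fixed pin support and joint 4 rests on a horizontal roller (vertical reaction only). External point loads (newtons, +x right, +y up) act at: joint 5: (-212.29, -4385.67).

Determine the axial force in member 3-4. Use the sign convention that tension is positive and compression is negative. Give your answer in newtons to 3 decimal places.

N=6 nodes, M=9 members, R=3 reactions → 2N=12, M+R=12
member 0 (0-1): L=3.6845, (cx,cy)=(0.3422,0.9396)
member 1 (0-2): L=2.1500, (cx,cy)=(1.0000,0.0000)
member 2 (1-2): L=3.5743, (cx,cy)=(0.2487,-0.9686)
member 3 (1-3): L=2.2080, (cx,cy)=(0.9964,0.0851)
member 4 (2-3): L=3.8783, (cx,cy)=(0.3380,0.9411)
member 5 (2-4): L=2.4660, (cx,cy)=(1.0000,0.0000)
member 6 (3-4): L=3.8284, (cx,cy)=(0.3017,-0.9534)
member 7 (3-5): L=2.1871, (cx,cy)=(0.9780,-0.2085)
member 8 (4-5): L=3.3421, (cx,cy)=(0.2944,0.9557)
solve A·x = −loads:
  F[0-1] = +838.6534 N (tension)
  F[0-2] = -499.3143 N (compression)
  F[1-2] = -771.3249 N (compression)
  F[1-3] = +480.6124 N (tension)
  F[2-3] = +793.8156 N (tension)
  F[2-4] = -959.4943 N (compression)
  F[3-4] = -1065.4729 N (compression)
  F[3-5] = +1092.6648 N (tension)
  F[4-5] = -4350.6936 N (compression)
  Rx@0 = +212.2900 N
  Ry@0 = -788.0080 N
  Ry@4 = +5173.6780 N

-1065.473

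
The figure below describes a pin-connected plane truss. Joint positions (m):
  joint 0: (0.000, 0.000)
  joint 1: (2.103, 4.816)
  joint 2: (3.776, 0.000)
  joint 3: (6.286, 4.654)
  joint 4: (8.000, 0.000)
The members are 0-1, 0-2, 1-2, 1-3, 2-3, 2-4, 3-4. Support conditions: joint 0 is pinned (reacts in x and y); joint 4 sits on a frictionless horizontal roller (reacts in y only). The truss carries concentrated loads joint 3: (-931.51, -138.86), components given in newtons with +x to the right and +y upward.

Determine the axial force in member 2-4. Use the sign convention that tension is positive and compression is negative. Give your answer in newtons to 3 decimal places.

-159.393

N=5 nodes, M=7 members, R=3 reactions → 2N=10, M+R=10
member 0 (0-1): L=5.2551, (cx,cy)=(0.4002,0.9164)
member 1 (0-2): L=3.7760, (cx,cy)=(1.0000,0.0000)
member 2 (1-2): L=5.0983, (cx,cy)=(0.3281,-0.9446)
member 3 (1-3): L=4.1861, (cx,cy)=(0.9993,-0.0387)
member 4 (2-3): L=5.2877, (cx,cy)=(0.4747,0.8802)
member 5 (2-4): L=4.2240, (cx,cy)=(1.0000,0.0000)
member 6 (3-4): L=4.9596, (cx,cy)=(0.3456,-0.9384)
solve A·x = −loads:
  F[0-1] = -623.7820 N (compression)
  F[0-2] = -681.8850 N (compression)
  F[1-2] = +623.7934 N (tension)
  F[1-3] = -454.6621 N (compression)
  F[2-3] = -669.4862 N (compression)
  F[2-4] = -159.3927 N (compression)
  F[3-4] = +461.2147 N (tension)
  Rx@0 = +931.5100 N
  Ry@0 = +571.6567 N
  Ry@4 = -432.7967 N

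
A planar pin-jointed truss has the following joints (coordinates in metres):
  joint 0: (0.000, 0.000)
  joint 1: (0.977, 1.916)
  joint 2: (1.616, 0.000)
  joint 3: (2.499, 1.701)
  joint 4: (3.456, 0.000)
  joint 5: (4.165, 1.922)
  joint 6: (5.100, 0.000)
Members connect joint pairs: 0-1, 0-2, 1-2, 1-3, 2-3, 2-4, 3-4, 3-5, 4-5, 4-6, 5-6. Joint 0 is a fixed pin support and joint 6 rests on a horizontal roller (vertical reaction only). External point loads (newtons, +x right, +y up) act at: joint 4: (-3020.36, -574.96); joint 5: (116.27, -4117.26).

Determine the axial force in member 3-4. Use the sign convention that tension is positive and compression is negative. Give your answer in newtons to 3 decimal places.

N=7 nodes, M=11 members, R=3 reactions → 2N=14, M+R=14
member 0 (0-1): L=2.1507, (cx,cy)=(0.4543,0.8909)
member 1 (0-2): L=1.6160, (cx,cy)=(1.0000,0.0000)
member 2 (1-2): L=2.0197, (cx,cy)=(0.3164,-0.9486)
member 3 (1-3): L=1.5371, (cx,cy)=(0.9902,-0.1399)
member 4 (2-3): L=1.9165, (cx,cy)=(0.4607,0.8875)
member 5 (2-4): L=1.8400, (cx,cy)=(1.0000,0.0000)
member 6 (3-4): L=1.9517, (cx,cy)=(0.4903,-0.8715)
member 7 (3-5): L=1.6806, (cx,cy)=(0.9913,0.1315)
member 8 (4-5): L=2.0486, (cx,cy)=(0.3461,0.9382)
member 9 (4-6): L=1.6440, (cx,cy)=(1.0000,0.0000)
member 10 (5-6): L=2.1374, (cx,cy)=(0.4375,-0.8992)
solve A·x = −loads:
  F[0-1] = -1006.1599 N (compression)
  F[0-2] = -2447.0247 N (compression)
  F[1-2] = +1063.0317 N (tension)
  F[1-3] = -801.2601 N (compression)
  F[2-3] = -1136.2038 N (compression)
  F[2-4] = -1587.2254 N (compression)
  F[3-4] = +770.5354 N (tension)
  F[3-5] = -1709.5300 N (compression)
  F[4-5] = -102.9503 N (compression)
  F[4-6] = +1846.5845 N (tension)
  F[5-6] = -4221.1940 N (compression)
  Rx@0 = +2904.0900 N
  Ry@0 = +896.3532 N
  Ry@6 = +3795.8668 N

770.535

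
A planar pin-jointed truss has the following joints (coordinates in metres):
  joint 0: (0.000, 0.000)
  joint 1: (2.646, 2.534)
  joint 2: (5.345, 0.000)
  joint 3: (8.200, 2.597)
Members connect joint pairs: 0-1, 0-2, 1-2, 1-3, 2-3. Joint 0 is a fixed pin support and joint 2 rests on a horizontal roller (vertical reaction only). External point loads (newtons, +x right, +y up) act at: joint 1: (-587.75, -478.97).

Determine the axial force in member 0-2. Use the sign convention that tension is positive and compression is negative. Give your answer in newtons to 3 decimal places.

N=4 nodes, M=5 members, R=3 reactions → 2N=8, M+R=8
member 0 (0-1): L=3.6637, (cx,cy)=(0.7222,0.6917)
member 1 (0-2): L=5.3450, (cx,cy)=(1.0000,0.0000)
member 2 (1-2): L=3.7021, (cx,cy)=(0.7290,-0.6845)
member 3 (1-3): L=5.5544, (cx,cy)=(0.9999,0.0113)
member 4 (2-3): L=3.8595, (cx,cy)=(0.7397,0.6729)
solve A·x = −loads:
  F[0-1] = -752.5484 N (compression)
  F[0-2] = -44.2394 N (compression)
  F[1-2] = +60.6817 N (tension)
  F[1-3] = +0.0000 N (tension)
  F[2-3] = -0.0000 N (compression)
  Rx@0 = +587.7500 N
  Ry@0 = +520.5049 N
  Ry@2 = -41.5349 N

-44.239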